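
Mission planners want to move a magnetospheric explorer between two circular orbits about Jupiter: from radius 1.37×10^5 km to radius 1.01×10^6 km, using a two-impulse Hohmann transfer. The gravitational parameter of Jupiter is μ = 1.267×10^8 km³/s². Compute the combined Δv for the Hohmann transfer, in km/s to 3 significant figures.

The Hohmann ellipse has a_t = (r₁ + r₂)/2 = 5.735×10^5 km.
At r₁ the circular-orbit speed is v₁ = √(μ/r₁) = 30.411 km/s.
On the transfer ellipse at r₁, vis-viva gives v_p = √[μ(2/r₁ − 1/a_t)] = 40.357 km/s.
First burn Δv₁ = |v_p − v₁| = 9.946 km/s.
Circular speed at r₂: v₂ = √(μ/r₂) = 11.20 km/s.
Transfer-orbit speed at r₂: v_a = √[μ(2/r₂ − 1/a_t)] = 5.474 km/s.
Second burn Δv₂ = |v₂ − v_a| = 5.726 km/s.
Total Δv = Δv₁ + Δv₂ = 15.67 km/s.

Δv = 15.7 km/s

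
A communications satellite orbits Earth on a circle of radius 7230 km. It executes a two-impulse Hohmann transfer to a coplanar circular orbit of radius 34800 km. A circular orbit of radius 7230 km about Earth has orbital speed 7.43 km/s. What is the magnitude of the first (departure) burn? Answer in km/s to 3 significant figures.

Δv₁ = 2.13 km/s

From the circular-orbit relation v² = μ/r at r = 7230 km: μ = v²r = (7.43)² × 7230 = 3.99131×10^5 km³/s².
The Hohmann ellipse has a_t = (r₁ + r₂)/2 = 21015 km.
Circular speed at r = 7230 km: v_c = √(μ/r) = 7.430 km/s.
Vis-viva on the transfer ellipse at r = 7230 km gives v_t = √[μ(2/r − 1/a_t)] = 9.561 km/s.
Δv₁ = |v_t − v_c| = |9.561 − 7.430| = 2.131 km/s.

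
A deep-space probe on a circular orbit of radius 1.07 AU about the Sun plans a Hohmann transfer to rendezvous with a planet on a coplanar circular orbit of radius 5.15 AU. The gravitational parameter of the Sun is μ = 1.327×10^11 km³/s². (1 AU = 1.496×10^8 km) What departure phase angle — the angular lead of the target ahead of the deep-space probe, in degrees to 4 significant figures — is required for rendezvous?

φ = 95.53°

In km: r₁ = 1.07 × 1.496×10^8 = 1.60072×10^8 km; r₂ = 5.15 × 1.496×10^8 = 7.7044×10^8 km.
Transfer-ellipse semi-major axis a_t = (r₁ + r₂)/2 = (1.60072×10^8 + 7.7044×10^8)/2 = 4.65256×10^8 km.
Transfer time t = π√(a_t³/μ) = 8.65471×10^7 s.
Target angular speed ω₂ = √(μ/r₂³) = 1.70344×10^-8 rad/s.
Angle swept by the target during transfer: ω₂·t = 1.4743 rad = 84.47°.
The deep-space probe traverses 180° on the transfer ellipse, so the target must lead by 180° − 84.47° = 95.53°.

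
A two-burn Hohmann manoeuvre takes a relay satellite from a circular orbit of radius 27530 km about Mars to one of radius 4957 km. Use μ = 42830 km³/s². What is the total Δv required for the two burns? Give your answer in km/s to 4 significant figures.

The Hohmann ellipse has a_t = (r₁ + r₂)/2 = 16243.5 km.
Circular speed at r₁: v₁ = √(μ/r₁) = √(42830/27530) = 1.2473 km/s.
On the transfer ellipse at r₁, vis-viva equation gives v_a = √[μ(2/r₁ − 1/a_t)] = 0.68903 km/s.
First burn Δv₁ = |v_a − v₁| = 0.5583 km/s.
Circular speed at r₂: v₂ = √(μ/r₂) = 2.9394 km/s.
Transfer-orbit speed at r₂: v_p = √[μ(2/r₂ − 1/a_t)] = 3.8267 km/s.
Second burn Δv₂ = |v₂ − v_p| = 0.8873 km/s.
Total Δv = Δv₁ + Δv₂ = 1.446 km/s.

Δv = 1.446 km/s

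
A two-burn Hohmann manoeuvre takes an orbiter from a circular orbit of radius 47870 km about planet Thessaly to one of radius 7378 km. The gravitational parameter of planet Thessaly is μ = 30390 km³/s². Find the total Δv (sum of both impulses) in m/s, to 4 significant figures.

Δv = 1027 m/s

Transfer-ellipse semi-major axis a_t = (r₁ + r₂)/2 = (47870 + 7378)/2 = 27624 km.
Circular speed at r₁: v₁ = √(μ/r₁) = √(30390/47870) = 0.7968 km/s.
On the transfer ellipse at r₁, vis-viva gives v_a = √[μ(2/r₁ − 1/a_t)] = 0.4118 km/s.
First burn Δv₁ = |v_a − v₁| = 0.3850 km/s.
Circular speed at r₂: v₂ = √(μ/r₂) = 2.029533 km/s.
Transfer-orbit speed at r₂: v_p = √[μ(2/r₂ − 1/a_t)] = 2.671680 km/s.
Second burn Δv₂ = |v₂ − v_p| = 0.6421 km/s.
Total Δv = Δv₁ + Δv₂ = 1.027 km/s.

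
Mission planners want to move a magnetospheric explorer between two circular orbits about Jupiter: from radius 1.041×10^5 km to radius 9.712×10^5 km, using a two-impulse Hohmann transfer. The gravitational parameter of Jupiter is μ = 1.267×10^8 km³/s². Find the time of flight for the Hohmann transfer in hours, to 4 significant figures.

Transfer-ellipse semi-major axis a_t = (r₁ + r₂)/2 = (1.041×10^5 + 9.712×10^5)/2 = 5.3765×10^5 km.
Transfer time t = π√(a_t³/μ) = π√((5.3765×10^5)³ / 1.267×10^8) = 1.100×10^5 s.
Converting: 1.100×10^5 s ÷ 3600 s/hour = 30.56 hours.

t = 30.56 hours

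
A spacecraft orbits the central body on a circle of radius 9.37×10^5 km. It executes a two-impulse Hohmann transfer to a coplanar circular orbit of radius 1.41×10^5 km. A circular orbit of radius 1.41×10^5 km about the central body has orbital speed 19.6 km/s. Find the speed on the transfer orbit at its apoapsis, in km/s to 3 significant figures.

v = 3.89 km/s

From the circular-orbit relation v² = μ/r at r = 1.41×10^5 km: μ = v²r = (19.6)² × 1.41×10^5 = 5.41666×10^7 km³/s².
Transfer-ellipse semi-major axis a_t = (r₁ + r₂)/2 = (9.370×10^5 + 1.410×10^5)/2 = 5.390×10^5 km.
The apoapsis of the transfer ellipse is at r = 9.370×10^5 km.
From the vis-viva equation, v = √[μ(2/r − 1/a_t)] = 3.889 km/s.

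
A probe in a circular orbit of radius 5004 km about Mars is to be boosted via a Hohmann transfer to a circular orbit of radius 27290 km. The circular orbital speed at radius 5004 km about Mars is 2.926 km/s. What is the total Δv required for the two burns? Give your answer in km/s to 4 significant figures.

From the circular-orbit relation v² = μ/r at r = 5004 km: μ = v²r = (2.926)² × 5004 = 42841.6 km³/s².
Transfer-ellipse semi-major axis a_t = (r₁ + r₂)/2 = (5004 + 27290)/2 = 16147 km.
At r₁ the circular-orbit speed is v₁ = √(μ/r₁) = 2.9260 km/s.
On the transfer ellipse at r₁, vis-viva gives v_p = √[μ(2/r₁ − 1/a_t)] = 3.8039 km/s.
First burn Δv₁ = |v_p − v₁| = 0.8779 km/s.
At r₂, v₂ = √(μ/r₂) = 1.2529 km/s.
Transfer-orbit speed at r₂: v_a = √[μ(2/r₂ − 1/a_t)] = 0.69750 km/s.
Second burn Δv₂ = |v₂ − v_a| = 0.5554 km/s.
Δv = Δv₁ + Δv₂ = 0.8779 + 0.5554 = 1.433 km/s.

Δv = 1.433 km/s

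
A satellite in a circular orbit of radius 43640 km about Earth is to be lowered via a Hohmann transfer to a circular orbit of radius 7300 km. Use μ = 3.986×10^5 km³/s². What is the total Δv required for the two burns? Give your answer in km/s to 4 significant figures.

Semi-major axis of the transfer orbit: a_t = (43640 + 7300)/2 = 25470 km.
At r₁ the circular-orbit speed is v₁ = √(μ/r₁) = 3.022 km/s.
On the transfer ellipse at r₁, vis-viva equation gives v_a = √[μ(2/r₁ − 1/a_t)] = 1.618 km/s.
First burn Δv₁ = |v_a − v₁| = 1.404 km/s.
Circular speed at r₂: v₂ = √(μ/r₂) = 7.389 km/s.
Transfer-orbit speed at r₂: v_p = √[μ(2/r₂ − 1/a_t)] = 9.672 km/s.
Second burn Δv₂ = |v₂ − v_p| = 2.283 km/s.
Total Δv = Δv₁ + Δv₂ = 3.687 km/s.

Δv = 3.687 km/s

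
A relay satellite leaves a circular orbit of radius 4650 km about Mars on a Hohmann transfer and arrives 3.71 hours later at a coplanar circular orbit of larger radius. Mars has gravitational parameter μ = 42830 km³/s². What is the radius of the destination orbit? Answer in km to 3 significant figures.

Transfer time t = 3.71 hours = 13356 s, and t = π√(a_t³/μ).
So a_t = (μ t²/π²)^(1/3) = (42830 × (13356)² / π²)^(1/3) = 9181.9 km.
Since a_t = (r₁ + r₂)/2, r₂ = 2a_t − r₁ = 2×9181.9 − 4650 = 13713.8 km.

r₂ = 13700 km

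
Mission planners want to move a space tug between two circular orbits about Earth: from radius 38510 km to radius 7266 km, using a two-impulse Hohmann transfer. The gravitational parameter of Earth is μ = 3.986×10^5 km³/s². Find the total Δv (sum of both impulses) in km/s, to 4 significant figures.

Δv = 3.605 km/s

Semi-major axis of the transfer orbit: a_t = (38510 + 7266)/2 = 22888 km.
At r₁ the circular-orbit speed is v₁ = √(μ/r₁) = 3.2172 km/s.
On the transfer ellipse at r₁, v² = μ(2/r − 1/a) gives v_a = √[μ(2/r₁ − 1/a_t)] = 1.8127 km/s.
First burn Δv₁ = |v_a − v₁| = 1.4045 km/s.
At r₂, v₂ = √(μ/r₂) = 7.40664 km/s.
Transfer-orbit speed at r₂: v_p = √[μ(2/r₂ − 1/a_t)] = 9.60735 km/s.
Second burn Δv₂ = |v₂ − v_p| = 2.2007 km/s.
Δv = Δv₁ + Δv₂ = 1.4045 + 2.2007 = 3.605 km/s.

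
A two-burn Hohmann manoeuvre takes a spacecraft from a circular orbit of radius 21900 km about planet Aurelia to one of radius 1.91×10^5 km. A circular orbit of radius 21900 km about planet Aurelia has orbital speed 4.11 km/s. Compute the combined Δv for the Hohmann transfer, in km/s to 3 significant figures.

Δv = 2.16 km/s

From the circular-orbit relation v² = μ/r at r = 21900 km: μ = v²r = (4.11)² × 21900 = 3.69937×10^5 km³/s².
Semi-major axis of the transfer orbit: a_t = (21900 + 1.910×10^5)/2 = 1.0645×10^5 km.
Circular speed at r₁: v₁ = √(μ/r₁) = √(3.69937×10^5/21900) = 4.1100 km/s.
On the transfer ellipse at r₁, v² = μ(2/r − 1/a) gives v_p = √[μ(2/r₁ − 1/a_t)] = 5.5054 km/s.
First burn Δv₁ = |v_p − v₁| = 1.3954 km/s.
At r₂, v₂ = √(μ/r₂) = 1.3917 km/s.
Transfer-orbit speed at r₂: v_a = √[μ(2/r₂ − 1/a_t)] = 0.63124 km/s.
Second burn Δv₂ = |v₂ − v_a| = 0.76046 km/s.
Δv = Δv₁ + Δv₂ = 1.3954 + 0.76046 = 2.156 km/s.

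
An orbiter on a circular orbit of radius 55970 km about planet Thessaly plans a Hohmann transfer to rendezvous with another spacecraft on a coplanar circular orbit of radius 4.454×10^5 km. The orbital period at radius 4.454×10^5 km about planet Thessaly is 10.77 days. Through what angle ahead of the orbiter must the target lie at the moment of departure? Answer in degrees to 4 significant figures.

φ = 104.0°

From Kepler's third law T² = 4π²r³/μ at r = 4.454×10^5 km, T = 10.77 days = 10.77 × 86400 s = 9.30528×10^5 s: μ = 4π²r³/T² = 4.02858×10^6 km³/s².
Transfer-ellipse semi-major axis a_t = (r₁ + r₂)/2 = (55970 + 4.454×10^5)/2 = 2.50685×10^5 km.
Transfer time t = π√(a_t³/μ) = 1.96457×10^5 s.
The target's mean motion on its circular orbit is ω₂ = √(μ/r₂³) = 6.75228×10^-6 rad/s.
Angle swept by the target during transfer: ω₂·t = 1.3265 rad = 76.00°.
The orbiter traverses 180° on the transfer ellipse, so the target must lead by 180° − 76.00° = 104.0°.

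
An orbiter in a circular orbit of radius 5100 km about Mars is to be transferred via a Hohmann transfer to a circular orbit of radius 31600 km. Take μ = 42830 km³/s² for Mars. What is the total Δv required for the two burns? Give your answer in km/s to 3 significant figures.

Transfer-ellipse semi-major axis a_t = (r₁ + r₂)/2 = (5100 + 31600)/2 = 18350 km.
At r₁ the circular-orbit speed is v₁ = √(μ/r₁) = 2.898 km/s.
On the transfer ellipse at r₁, v² = μ(2/r − 1/a) gives v_p = √[μ(2/r₁ − 1/a_t)] = 3.803 km/s.
First burn Δv₁ = |v_p − v₁| = 0.9050 km/s.
Circular speed at r₂: v₂ = √(μ/r₂) = 1.1642 km/s.
Transfer-orbit speed at r₂: v_a = √[μ(2/r₂ − 1/a_t)] = 0.61376 km/s.
Second burn Δv₂ = |v₂ − v_a| = 0.5504 km/s.
Total Δv = Δv₁ + Δv₂ = 1.455 km/s.

Δv = 1.46 km/s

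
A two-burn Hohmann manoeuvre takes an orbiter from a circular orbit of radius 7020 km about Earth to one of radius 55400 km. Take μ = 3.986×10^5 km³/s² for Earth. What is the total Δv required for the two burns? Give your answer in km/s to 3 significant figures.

The Hohmann ellipse has a_t = (r₁ + r₂)/2 = 31210 km.
Circular speed at r₁: v₁ = √(μ/r₁) = √(3.986×10^5/7020) = 7.5353 km/s.
On the transfer ellipse at r₁, v² = μ(2/r − 1/a) gives v_p = √[μ(2/r₁ − 1/a_t)] = 10.039 km/s.
First burn Δv₁ = |v_p − v₁| = 2.504 km/s.
Circular speed at r₂: v₂ = √(μ/r₂) = 2.682 km/s.
Transfer-orbit speed at r₂: v_a = √[μ(2/r₂ − 1/a_t)] = 1.272 km/s.
Second burn Δv₂ = |v₂ − v_a| = 1.410 km/s.
Total Δv = Δv₁ + Δv₂ = 3.914 km/s.

Δv = 3.91 km/s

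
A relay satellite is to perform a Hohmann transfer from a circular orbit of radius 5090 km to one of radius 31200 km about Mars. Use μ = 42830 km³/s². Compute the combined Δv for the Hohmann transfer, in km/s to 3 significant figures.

The Hohmann ellipse has a_t = (r₁ + r₂)/2 = 18145 km.
At r₁ the circular-orbit speed is v₁ = √(μ/r₁) = 2.901 km/s.
On the transfer ellipse at r₁, vis-viva gives v_p = √[μ(2/r₁ − 1/a_t)] = 3.804 km/s.
First burn Δv₁ = |v_p − v₁| = 0.9030 km/s.
At r₂, v₂ = √(μ/r₂) = 1.17165 km/s.
Transfer-orbit speed at r₂: v_a = √[μ(2/r₂ − 1/a_t)] = 0.620551 km/s.
Second burn Δv₂ = |v₂ − v_a| = 0.5511 km/s.
Total Δv = Δv₁ + Δv₂ = 1.454 km/s.

Δv = 1.45 km/s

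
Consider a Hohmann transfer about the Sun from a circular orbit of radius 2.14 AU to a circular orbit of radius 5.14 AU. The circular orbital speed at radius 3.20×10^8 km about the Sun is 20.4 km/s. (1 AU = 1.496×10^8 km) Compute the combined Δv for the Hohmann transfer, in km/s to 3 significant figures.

From the circular-orbit relation v² = μ/r at r = 3.20×10^8 km: μ = v²r = (20.4)² × 3.20×10^8 = 1.33171×10^11 km³/s².
In km: r₁ = 2.14 × 1.496×10^8 = 3.20144×10^8 km; r₂ = 5.14 × 1.496×10^8 = 7.68944×10^8 km.
Semi-major axis of the transfer orbit: a_t = (3.20144×10^8 + 7.68944×10^8)/2 = 5.44544×10^8 km.
Circular speed at r₁: v₁ = √(μ/r₁) = √(1.33171×10^11/3.20144×10^8) = 20.3954 km/s.
On the transfer ellipse at r₁, vis-viva equation gives v_p = √[μ(2/r₁ − 1/a_t)] = 24.2361 km/s.
First burn Δv₁ = |v_p − v₁| = 3.8407 km/s.
Circular speed at r₂: v₂ = √(μ/r₂) = 13.16006 km/s.
Transfer-orbit speed at r₂: v_a = √[μ(2/r₂ − 1/a_t)] = 10.09053 km/s.
Second burn Δv₂ = |v₂ − v_a| = 3.0695 km/s.
Δv = Δv₁ + Δv₂ = 3.8407 + 3.0695 = 6.910 km/s.

Δv = 6.91 km/s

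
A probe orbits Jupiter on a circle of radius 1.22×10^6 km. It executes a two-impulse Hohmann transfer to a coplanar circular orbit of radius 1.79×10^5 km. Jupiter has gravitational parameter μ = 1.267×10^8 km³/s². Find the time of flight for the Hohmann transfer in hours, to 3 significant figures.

t = 45.4 hours

Transfer-ellipse semi-major axis a_t = (r₁ + r₂)/2 = (1.220×10^6 + 1.790×10^5)/2 = 6.995×10^5 km.
By Kepler's third law the transfer-orbit period is T = 2π√(a_t³/μ), so t = T/2 = 1.633×10^5 s.
Converting: 1.633×10^5 s ÷ 3600 s/hour = 45.4 hours.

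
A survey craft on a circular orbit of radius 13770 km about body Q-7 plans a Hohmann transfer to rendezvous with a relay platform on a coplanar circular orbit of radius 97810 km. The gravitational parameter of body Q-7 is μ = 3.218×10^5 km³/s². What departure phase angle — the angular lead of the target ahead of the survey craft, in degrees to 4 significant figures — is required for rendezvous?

φ = 102.5°

Transfer-ellipse semi-major axis a_t = (r₁ + r₂)/2 = (13770 + 97810)/2 = 55790 km.
The half-period of the transfer ellipse is t = π√(a_t³/μ) = 72977.9 s.
Target angular speed ω₂ = √(μ/r₂³) = 1.85446×10^-5 rad/s.
Angle swept by the target during transfer: ω₂·t = 1.3533 rad = 77.54°.
The survey craft traverses 180° on the transfer ellipse, so the target must lead by 180° − 77.54° = 102.5°.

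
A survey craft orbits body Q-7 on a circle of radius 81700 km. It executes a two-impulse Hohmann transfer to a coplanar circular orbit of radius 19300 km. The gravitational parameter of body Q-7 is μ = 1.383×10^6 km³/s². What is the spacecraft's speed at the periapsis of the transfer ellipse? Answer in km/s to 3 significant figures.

Transfer-ellipse semi-major axis a_t = (r₁ + r₂)/2 = (81700 + 19300)/2 = 50500 km.
At periapsis, r = 19300 km.
Applying v² = μ(2/r − 1/a_t): v = 10.77 km/s.

v = 10.8 km/s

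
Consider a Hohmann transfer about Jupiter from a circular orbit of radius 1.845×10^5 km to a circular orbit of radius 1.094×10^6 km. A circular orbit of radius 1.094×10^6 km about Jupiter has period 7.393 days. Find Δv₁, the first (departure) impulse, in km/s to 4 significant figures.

From Kepler's third law T² = 4π²r³/μ at r = 1.094×10^6 km, T = 7.393 days = 7.393 × 86400 s = 6.387552×10^5 s: μ = 4π²r³/T² = 1.26690×10^8 km³/s².
The Hohmann ellipse has a_t = (r₁ + r₂)/2 = 6.3925×10^5 km.
On the circular orbit at r = 1.845×10^5 km, v_c = √(μ/r) = 26.204 km/s.
Transfer-orbit speed at the same r (vis-viva, a = a_t): v_t = √[μ(2/r − 1/a_t)] = 34.280 km/s.
Δv₁ = |v_t − v_c| = |34.280 − 26.204| = 8.076 km/s.

Δv₁ = 8.076 km/s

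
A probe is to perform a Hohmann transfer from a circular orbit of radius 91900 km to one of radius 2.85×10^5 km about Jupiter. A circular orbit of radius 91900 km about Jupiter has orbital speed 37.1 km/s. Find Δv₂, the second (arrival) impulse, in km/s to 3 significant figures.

From the circular-orbit relation v² = μ/r at r = 91900 km: μ = v²r = (37.1)² × 91900 = 1.26492×10^8 km³/s².
Semi-major axis of the transfer orbit: a_t = (91900 + 2.850×10^5)/2 = 1.8845×10^5 km.
Circular speed at r = 2.850×10^5 km: v_c = √(μ/r) = 21.067 km/s.
Vis-viva on the transfer ellipse at r = 2.850×10^5 km gives v_t = √[μ(2/r − 1/a_t)] = 14.712 km/s.
Δv₂ = |v_t − v_c| = |14.712 − 21.067| = 6.355 km/s.

Δv₂ = 6.36 km/s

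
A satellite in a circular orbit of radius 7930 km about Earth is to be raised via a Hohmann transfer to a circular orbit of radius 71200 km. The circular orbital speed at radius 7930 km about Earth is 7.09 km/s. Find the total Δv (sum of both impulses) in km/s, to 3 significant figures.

Δv = 3.73 km/s

From the circular-orbit relation v² = μ/r at r = 7930 km: μ = v²r = (7.09)² × 7930 = 3.98626×10^5 km³/s².
Transfer-ellipse semi-major axis a_t = (r₁ + r₂)/2 = (7930 + 71200)/2 = 39565 km.
At r₁ the circular-orbit speed is v₁ = √(μ/r₁) = 7.090 km/s.
Transfer-orbit speed at r₁ (v² = μ(2/r − 1/a)): v_p = √[μ(2/r₁ − 1/a_t)] = 9.511 km/s.
First burn Δv₁ = |v_p − v₁| = 2.421 km/s.
Circular speed at r₂: v₂ = √(μ/r₂) = 2.366 km/s.
Transfer-orbit speed at r₂: v_a = √[μ(2/r₂ − 1/a_t)] = 1.059 km/s.
Second burn Δv₂ = |v₂ − v_a| = 1.307 km/s.
Total Δv = Δv₁ + Δv₂ = 3.728 km/s.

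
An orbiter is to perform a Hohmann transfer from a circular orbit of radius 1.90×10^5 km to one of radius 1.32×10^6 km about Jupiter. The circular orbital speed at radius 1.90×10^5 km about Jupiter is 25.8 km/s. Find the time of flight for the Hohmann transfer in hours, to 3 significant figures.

From the circular-orbit relation v² = μ/r at r = 1.90×10^5 km: μ = v²r = (25.8)² × 1.90×10^5 = 1.26472×10^8 km³/s².
Semi-major axis of the transfer orbit: a_t = (1.900×10^5 + 1.320×10^6)/2 = 7.550×10^5 km.
Half the transfer-orbit period gives t = π√(a_t³/μ) = 1.833×10^5 s.
Converting: 1.833×10^5 s ÷ 3600 s/hour = 50.9 hours.

t = 50.9 hours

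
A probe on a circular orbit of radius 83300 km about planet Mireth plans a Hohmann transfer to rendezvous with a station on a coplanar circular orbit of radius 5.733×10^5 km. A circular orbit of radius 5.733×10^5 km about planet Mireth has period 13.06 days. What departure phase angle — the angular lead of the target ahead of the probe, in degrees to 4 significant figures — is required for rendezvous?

φ = 102.0°

From Kepler's third law T² = 4π²r³/μ at r = 5.733×10^5 km, T = 13.06 days = 13.06 × 86400 s = 1.128384×10^6 s: μ = 4π²r³/T² = 5.84241×10^6 km³/s².
Transfer-ellipse semi-major axis a_t = (r₁ + r₂)/2 = (83300 + 5.733×10^5)/2 = 3.283×10^5 km.
The half-period of the transfer ellipse is t = π√(a_t³/μ) = 2.445×10^5 s.
Target angular speed ω₂ = √(μ/r₂³) = 5.568×10^-6 rad/s.
Angle swept by the target during transfer: ω₂·t = 1.3614 rad = 78.00°.
Arrival is 180° from departure on the ellipse, so φ = 180° − 78.00° = 102.0°.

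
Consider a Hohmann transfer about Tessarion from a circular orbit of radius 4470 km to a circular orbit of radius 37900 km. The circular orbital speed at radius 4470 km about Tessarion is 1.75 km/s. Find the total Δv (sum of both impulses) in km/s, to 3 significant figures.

Δv = 0.916 km/s

From the circular-orbit relation v² = μ/r at r = 4470 km: μ = v²r = (1.75)² × 4470 = 13689.4 km³/s².
The Hohmann ellipse has a_t = (r₁ + r₂)/2 = 21185 km.
At r₁ the circular-orbit speed is v₁ = √(μ/r₁) = 1.7500 km/s.
On the transfer ellipse at r₁, vis-viva equation gives v_p = √[μ(2/r₁ − 1/a_t)] = 2.3407 km/s.
First burn Δv₁ = |v_p − v₁| = 0.5907 km/s.
Circular speed at r₂: v₂ = √(μ/r₂) = 0.6010 km/s.
Transfer-orbit speed at r₂: v_a = √[μ(2/r₂ − 1/a_t)] = 0.2761 km/s.
Second burn Δv₂ = |v₂ − v_a| = 0.3249 km/s.
Total Δv = Δv₁ + Δv₂ = 0.9156 km/s.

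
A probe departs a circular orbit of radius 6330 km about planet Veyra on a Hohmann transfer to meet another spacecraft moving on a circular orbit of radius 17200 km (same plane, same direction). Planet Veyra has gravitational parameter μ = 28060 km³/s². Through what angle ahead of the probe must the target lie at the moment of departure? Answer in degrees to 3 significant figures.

Transfer-ellipse semi-major axis a_t = (r₁ + r₂)/2 = (6330 + 17200)/2 = 11765 km.
The half-period of the transfer ellipse is t = π√(a_t³/μ) = 23930 s.
The target's mean motion on its circular orbit is ω₂ = √(μ/r₂³) = 7.426×10^-5 rad/s.
Angle swept by the target during transfer: ω₂·t = 1.777 rad = 101.8°.
The probe traverses 180° on the transfer ellipse, so the target must lead by 180° − 101.8° = 78.2°.

φ = 78.2°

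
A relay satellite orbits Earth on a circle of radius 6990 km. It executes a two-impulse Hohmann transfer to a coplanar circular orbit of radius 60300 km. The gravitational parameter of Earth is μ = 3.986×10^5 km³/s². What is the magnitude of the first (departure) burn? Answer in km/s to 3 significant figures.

The Hohmann ellipse has a_t = (r₁ + r₂)/2 = 33645 km.
On the circular orbit at r = 6990 km, v_c = √(μ/r) = 7.5514 km/s.
Vis-viva on the transfer ellipse at r = 6990 km gives v_t = √[μ(2/r − 1/a_t)] = 10.109 km/s.
Δv₁ = |v_t − v_c| = |10.109 − 7.5514| = 2.558 km/s.

Δv₁ = 2.56 km/s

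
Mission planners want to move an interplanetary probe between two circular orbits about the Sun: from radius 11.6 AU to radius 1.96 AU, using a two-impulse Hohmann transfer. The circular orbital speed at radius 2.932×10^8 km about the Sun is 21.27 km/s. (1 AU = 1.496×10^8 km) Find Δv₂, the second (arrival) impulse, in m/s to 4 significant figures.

From the circular-orbit relation v² = μ/r at r = 2.932×10^8 km: μ = v²r = (21.27)² × 2.932×10^8 = 1.32647×10^11 km³/s².
In km: r₁ = 11.6 × 1.496×10^8 = 1.73536×10^9 km; r₂ = 1.96 × 1.496×10^8 = 2.93216×10^8 km.
The Hohmann ellipse has a_t = (r₁ + r₂)/2 = 1.014288×10^9 km.
Circular speed at r = 2.93216×10^8 km: v_c = √(μ/r) = 21.2694 km/s.
Transfer-orbit speed at the same r (vis-viva, a = a_t): v_t = √[μ(2/r − 1/a_t)] = 27.8208 km/s.
Δv₂ = |v_t − v_c| = |27.8208 − 21.2694| = 6.551 km/s.

Δv₂ = 6551 m/s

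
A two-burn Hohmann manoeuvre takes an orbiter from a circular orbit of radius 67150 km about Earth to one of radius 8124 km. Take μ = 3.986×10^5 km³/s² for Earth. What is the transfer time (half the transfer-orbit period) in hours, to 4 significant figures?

t = 10.09 hours

The Hohmann ellipse has a_t = (r₁ + r₂)/2 = 37637 km.
Transfer time t = π√(a_t³/μ) = π√((37637)³ / 3.986×10^5) = 36330 s.
Converting: 36330 s ÷ 3600 s/hour = 10.09 hours.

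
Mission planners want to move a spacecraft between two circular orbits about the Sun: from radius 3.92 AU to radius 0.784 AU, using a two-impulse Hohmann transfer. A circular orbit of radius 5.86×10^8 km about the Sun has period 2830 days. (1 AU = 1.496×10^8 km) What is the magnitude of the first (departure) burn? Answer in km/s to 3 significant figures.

Δv₁ = 6.36 km/s

From Kepler's third law T² = 4π²r³/μ at r = 5.86×10^8 km, T = 2830 days = 2830 × 86400 s = 2.44512×10^8 s: μ = 4π²r³/T² = 1.32878×10^11 km³/s².
In km: r₁ = 3.92 × 1.496×10^8 = 5.86432×10^8 km; r₂ = 0.784 × 1.496×10^8 = 1.172864×10^8 km.
The Hohmann ellipse has a_t = (r₁ + r₂)/2 = 3.518592×10^8 km.
Circular speed at r = 5.86432×10^8 km: v_c = √(μ/r) = 15.053 km/s.
Vis-viva on the transfer ellipse at r = 5.86432×10^8 km gives v_t = √[μ(2/r − 1/a_t)] = 8.6907 km/s.
Δv₁ = |v_t − v_c| = |8.6907 − 15.053| = 6.362 km/s.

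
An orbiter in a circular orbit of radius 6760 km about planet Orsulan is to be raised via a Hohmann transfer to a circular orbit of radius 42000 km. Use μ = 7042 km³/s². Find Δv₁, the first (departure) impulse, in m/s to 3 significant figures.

Semi-major axis of the transfer orbit: a_t = (6760 + 42000)/2 = 24380 km.
On the circular orbit at r = 6760 km, v_c = √(μ/r) = 1.021 km/s.
Transfer-orbit speed at the same r (vis-viva, a = a_t): v_t = √[μ(2/r − 1/a_t)] = 1.340 km/s.
Δv₁ = |v_t − v_c| = |1.340 − 1.021| = 0.3190 km/s.

Δv₁ = 319 m/s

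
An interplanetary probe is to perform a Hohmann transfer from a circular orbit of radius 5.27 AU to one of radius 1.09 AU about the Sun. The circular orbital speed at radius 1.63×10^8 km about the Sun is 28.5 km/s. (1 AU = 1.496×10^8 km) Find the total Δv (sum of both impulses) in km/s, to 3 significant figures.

From the circular-orbit relation v² = μ/r at r = 1.63×10^8 km: μ = v²r = (28.5)² × 1.63×10^8 = 1.32397×10^11 km³/s².
In km: r₁ = 5.27 × 1.496×10^8 = 7.88392×10^8 km; r₂ = 1.09 × 1.496×10^8 = 1.63064×10^8 km.
Semi-major axis of the transfer orbit: a_t = (7.88392×10^8 + 1.63064×10^8)/2 = 4.75728×10^8 km.
Circular speed at r₁: v₁ = √(μ/r₁) = √(1.32397×10^11/7.88392×10^8) = 12.959 km/s.
On the transfer ellipse at r₁, v² = μ(2/r − 1/a) gives v_a = √[μ(2/r₁ − 1/a_t)] = 7.5870 km/s.
First burn Δv₁ = |v_a − v₁| = 5.372 km/s.
Circular speed at r₂: v₂ = √(μ/r₂) = 28.49441 km/s.
Transfer-orbit speed at r₂: v_p = √[μ(2/r₂ − 1/a_t)] = 36.68186 km/s.
Second burn Δv₂ = |v₂ − v_p| = 8.187 km/s.
Total Δv = Δv₁ + Δv₂ = 13.56 km/s.

Δv = 13.6 km/s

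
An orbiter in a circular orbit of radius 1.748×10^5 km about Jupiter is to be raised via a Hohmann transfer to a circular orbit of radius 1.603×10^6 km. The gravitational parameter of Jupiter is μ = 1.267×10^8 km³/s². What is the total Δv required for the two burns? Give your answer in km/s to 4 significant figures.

Semi-major axis of the transfer orbit: a_t = (1.748×10^5 + 1.603×10^6)/2 = 8.889×10^5 km.
Circular speed at r₁: v₁ = √(μ/r₁) = √(1.267×10^8/1.748×10^5) = 26.923 km/s.
Transfer-orbit speed at r₁ (vis-viva equation): v_p = √[μ(2/r₁ − 1/a_t)] = 36.154 km/s.
First burn Δv₁ = |v_p − v₁| = 9.231 km/s.
Circular speed at r₂: v₂ = √(μ/r₂) = 8.890 km/s.
Transfer-orbit speed at r₂: v_a = √[μ(2/r₂ − 1/a_t)] = 3.942 km/s.
Second burn Δv₂ = |v₂ − v_a| = 4.948 km/s.
Δv = Δv₁ + Δv₂ = 9.231 + 4.948 = 14.18 km/s.

Δv = 14.18 km/s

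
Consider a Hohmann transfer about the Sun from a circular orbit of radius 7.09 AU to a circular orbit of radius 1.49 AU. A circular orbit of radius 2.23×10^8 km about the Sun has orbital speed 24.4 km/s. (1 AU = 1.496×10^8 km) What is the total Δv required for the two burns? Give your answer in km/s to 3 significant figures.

From the circular-orbit relation v² = μ/r at r = 2.23×10^8 km: μ = v²r = (24.4)² × 2.23×10^8 = 1.32765×10^11 km³/s².
In km: r₁ = 7.09 × 1.496×10^8 = 1.060664×10^9 km; r₂ = 1.49 × 1.496×10^8 = 2.22904×10^8 km.
Transfer-ellipse semi-major axis a_t = (r₁ + r₂)/2 = (1.060664×10^9 + 2.22904×10^8)/2 = 6.41784×10^8 km.
Circular speed at r₁: v₁ = √(μ/r₁) = √(1.32765×10^11/1.060664×10^9) = 11.1880 km/s.
Transfer-orbit speed at r₁ (vis-viva): v_a = √[μ(2/r₁ − 1/a_t)] = 6.59353 km/s.
First burn Δv₁ = |v_a − v₁| = 4.594 km/s.
At r₂, v₂ = √(μ/r₂) = 24.4053 km/s.
Transfer-orbit speed at r₂: v_p = √[μ(2/r₂ − 1/a_t)] = 31.3746 km/s.
Second burn Δv₂ = |v₂ − v_p| = 6.969 km/s.
Total Δv = Δv₁ + Δv₂ = 11.56 km/s.

Δv = 11.6 km/s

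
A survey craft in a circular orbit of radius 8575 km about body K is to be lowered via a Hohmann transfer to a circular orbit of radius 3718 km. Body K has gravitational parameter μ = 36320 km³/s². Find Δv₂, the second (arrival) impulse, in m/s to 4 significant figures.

Transfer-ellipse semi-major axis a_t = (r₁ + r₂)/2 = (8575 + 3718)/2 = 6146.5 km.
On the circular orbit at r = 3718 km, v_c = √(μ/r) = 3.1255 km/s.
Transfer-orbit speed at the same r (vis-viva, a = a_t): v_t = √[μ(2/r − 1/a_t)] = 3.6917 km/s.
Δv₂ = |v_t − v_c| = |3.6917 − 3.1255| = 0.5662 km/s.

Δv₂ = 566.2 m/s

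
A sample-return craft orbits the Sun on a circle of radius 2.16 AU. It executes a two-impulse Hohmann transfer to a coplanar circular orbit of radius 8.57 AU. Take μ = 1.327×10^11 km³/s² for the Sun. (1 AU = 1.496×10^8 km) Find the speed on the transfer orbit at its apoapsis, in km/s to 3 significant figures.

In km: r₁ = 2.16 × 1.496×10^8 = 3.23136×10^8 km; r₂ = 8.57 × 1.496×10^8 = 1.282072×10^9 km.
Semi-major axis of the transfer orbit: a_t = (3.23136×10^8 + 1.282072×10^9)/2 = 8.02604×10^8 km.
At apoapsis, r = 1.282072×10^9 km.
Vis-viva: v = √[μ(2/r − 1/a_t)] = √[1.327×10^11 × (2/1.282072×10^9 − 1/8.02604×10^8)] = 6.455 km/s.

v = 6.46 km/s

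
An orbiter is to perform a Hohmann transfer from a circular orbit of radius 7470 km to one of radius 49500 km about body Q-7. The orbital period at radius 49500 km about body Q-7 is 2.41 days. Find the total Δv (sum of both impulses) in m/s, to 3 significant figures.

Δv = 1950 m/s

From Kepler's third law T² = 4π²r³/μ at r = 49500 km, T = 2.41 days = 2.41 × 86400 s = 2.08224×10^5 s: μ = 4π²r³/T² = 1.10437×10^5 km³/s².
Semi-major axis of the transfer orbit: a_t = (7470 + 49500)/2 = 28485 km.
Circular speed at r₁: v₁ = √(μ/r₁) = √(1.10437×10^5/7470) = 3.8450 km/s.
Transfer-orbit speed at r₁ (vis-viva): v_p = √[μ(2/r₁ − 1/a_t)] = 5.0686 km/s.
First burn Δv₁ = |v_p − v₁| = 1.2236 km/s.
At r₂, v₂ = √(μ/r₂) = 1.49367 km/s.
Transfer-orbit speed at r₂: v_a = √[μ(2/r₂ − 1/a_t)] = 0.764903 km/s.
Second burn Δv₂ = |v₂ − v_a| = 0.72877 km/s.
Total Δv = Δv₁ + Δv₂ = 1.952 km/s.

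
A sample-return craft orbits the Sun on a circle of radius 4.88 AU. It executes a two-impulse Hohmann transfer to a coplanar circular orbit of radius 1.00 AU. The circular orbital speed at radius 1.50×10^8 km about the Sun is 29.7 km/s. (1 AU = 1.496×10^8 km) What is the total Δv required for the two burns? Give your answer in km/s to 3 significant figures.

From the circular-orbit relation v² = μ/r at r = 1.50×10^8 km: μ = v²r = (29.7)² × 1.50×10^8 = 1.32313×10^11 km³/s².
In km: r₁ = 4.88 × 1.496×10^8 = 7.30048×10^8 km; r₂ = 1.00 × 1.496×10^8 = 1.496×10^8 km.
The Hohmann ellipse has a_t = (r₁ + r₂)/2 = 4.39824×10^8 km.
Circular speed at r₁: v₁ = √(μ/r₁) = √(1.32313×10^11/7.30048×10^8) = 13.4625 km/s.
Transfer-orbit speed at r₁ (vis-viva): v_a = √[μ(2/r₁ − 1/a_t)] = 7.85150 km/s.
First burn Δv₁ = |v_a − v₁| = 5.611 km/s.
At r₂, v₂ = √(μ/r₂) = 29.7397 km/s.
Transfer-orbit speed at r₂: v_p = √[μ(2/r₂ − 1/a_t)] = 38.3153 km/s.
Second burn Δv₂ = |v₂ − v_p| = 8.576 km/s.
Total Δv = Δv₁ + Δv₂ = 14.19 km/s.

Δv = 14.2 km/s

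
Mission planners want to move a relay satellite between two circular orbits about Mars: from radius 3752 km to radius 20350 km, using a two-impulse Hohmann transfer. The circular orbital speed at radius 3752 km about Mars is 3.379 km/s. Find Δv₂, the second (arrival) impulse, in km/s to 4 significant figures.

From the circular-orbit relation v² = μ/r at r = 3752 km: μ = v²r = (3.379)² × 3752 = 42839.0 km³/s².
Semi-major axis of the transfer orbit: a_t = (3752 + 20350)/2 = 12051 km.
Circular speed at r = 20350 km: v_c = √(μ/r) = 1.4509 km/s.
Vis-viva on the transfer ellipse at r = 20350 km gives v_t = √[μ(2/r − 1/a_t)] = 0.80958 km/s.
Δv₂ = |v_t − v_c| = |0.80958 − 1.4509| = 0.6413 km/s.

Δv₂ = 0.6413 km/s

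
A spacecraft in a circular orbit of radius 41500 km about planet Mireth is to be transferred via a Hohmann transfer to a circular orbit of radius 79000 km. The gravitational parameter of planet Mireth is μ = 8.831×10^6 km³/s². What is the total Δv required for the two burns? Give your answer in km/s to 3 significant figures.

The Hohmann ellipse has a_t = (r₁ + r₂)/2 = 60250 km.
Circular speed at r₁: v₁ = √(μ/r₁) = √(8.831×10^6/41500) = 14.588 km/s.
Transfer-orbit speed at r₁ (vis-viva): v_p = √[μ(2/r₁ − 1/a_t)] = 16.704 km/s.
First burn Δv₁ = |v_p − v₁| = 2.116 km/s.
Circular speed at r₂: v₂ = √(μ/r₂) = 10.573 km/s.
Transfer-orbit speed at r₂: v_a = √[μ(2/r₂ − 1/a_t)] = 8.7748 km/s.
Second burn Δv₂ = |v₂ − v_a| = 1.798 km/s.
Total Δv = Δv₁ + Δv₂ = 3.914 km/s.

Δv = 3.91 km/s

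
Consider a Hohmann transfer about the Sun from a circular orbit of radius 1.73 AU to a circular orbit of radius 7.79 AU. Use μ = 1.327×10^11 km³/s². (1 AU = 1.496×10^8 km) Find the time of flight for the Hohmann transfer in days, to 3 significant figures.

t = 1900 days

In km: r₁ = 1.73 × 1.496×10^8 = 2.58808×10^8 km; r₂ = 7.79 × 1.496×10^8 = 1.165384×10^9 km.
The Hohmann ellipse has a_t = (r₁ + r₂)/2 = 7.12096×10^8 km.
Half the transfer-orbit period gives t = π√(a_t³/μ) = 1.639×10^8 s.
Converting: 1.639×10^8 s ÷ 86400 s/day = 1900 days.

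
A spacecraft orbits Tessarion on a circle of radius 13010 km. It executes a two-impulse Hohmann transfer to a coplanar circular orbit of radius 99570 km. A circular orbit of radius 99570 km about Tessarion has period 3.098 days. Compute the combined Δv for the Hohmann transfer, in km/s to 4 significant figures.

Δv = 3.347 km/s

From Kepler's third law T² = 4π²r³/μ at r = 99570 km, T = 3.098 days = 3.098 × 86400 s = 2.676672×10^5 s: μ = 4π²r³/T² = 5.43945×10^5 km³/s².
Semi-major axis of the transfer orbit: a_t = (13010 + 99570)/2 = 56290 km.
At r₁ the circular-orbit speed is v₁ = √(μ/r₁) = 6.46605 km/s.
Transfer-orbit speed at r₁ (v² = μ(2/r − 1/a)): v_p = √[μ(2/r₁ − 1/a_t)] = 8.59978 km/s.
First burn Δv₁ = |v_p − v₁| = 2.1337 km/s.
Circular speed at r₂: v₂ = √(μ/r₂) = 2.3373 km/s.
Transfer-orbit speed at r₂: v_a = √[μ(2/r₂ − 1/a_t)] = 1.1237 km/s.
Second burn Δv₂ = |v₂ − v_a| = 1.2136 km/s.
Δv = Δv₁ + Δv₂ = 2.1337 + 1.2136 = 3.347 km/s.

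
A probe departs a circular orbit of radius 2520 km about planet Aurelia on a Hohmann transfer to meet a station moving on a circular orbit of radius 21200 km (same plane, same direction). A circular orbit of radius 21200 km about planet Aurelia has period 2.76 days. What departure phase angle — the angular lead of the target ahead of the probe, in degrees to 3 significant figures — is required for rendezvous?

From Kepler's third law T² = 4π²r³/μ at r = 21200 km, T = 2.76 days = 2.76 × 86400 s = 2.38464×10^5 s: μ = 4π²r³/T² = 6614.88 km³/s².
Transfer-ellipse semi-major axis a_t = (r₁ + r₂)/2 = (2520 + 21200)/2 = 11860 km.
Transfer time t = π√(a_t³/μ) = 49890.3 s.
Target angular speed ω₂ = √(μ/r₂³) = 2.63486×10^-5 rad/s.
Angle swept by the target during transfer: ω₂·t = 1.3145 rad = 75.32°.
Arrival is 180° from departure on the ellipse, so φ = 180° − 75.32° = 105°.

φ = 105°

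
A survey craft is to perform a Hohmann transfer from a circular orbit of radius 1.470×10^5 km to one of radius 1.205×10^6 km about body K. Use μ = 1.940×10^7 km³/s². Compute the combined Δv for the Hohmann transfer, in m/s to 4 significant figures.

Δv = 5991 m/s

Transfer-ellipse semi-major axis a_t = (r₁ + r₂)/2 = (1.470×10^5 + 1.205×10^6)/2 = 6.760×10^5 km.
At r₁ the circular-orbit speed is v₁ = √(μ/r₁) = 11.49 km/s.
Transfer-orbit speed at r₁ (v² = μ(2/r − 1/a)): v_p = √[μ(2/r₁ − 1/a_t)] = 15.34 km/s.
First burn Δv₁ = |v_p − v₁| = 3.850 km/s.
At r₂, v₂ = √(μ/r₂) = 4.012 km/s.
Transfer-orbit speed at r₂: v_a = √[μ(2/r₂ − 1/a_t)] = 1.871 km/s.
Second burn Δv₂ = |v₂ − v_a| = 2.141 km/s.
Total Δv = Δv₁ + Δv₂ = 5.991 km/s.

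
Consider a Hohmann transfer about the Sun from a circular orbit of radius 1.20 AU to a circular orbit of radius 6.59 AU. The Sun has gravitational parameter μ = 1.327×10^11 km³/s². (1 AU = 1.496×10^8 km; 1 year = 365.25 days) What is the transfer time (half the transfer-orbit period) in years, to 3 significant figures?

t = 3.84 years

In km: r₁ = 1.20 × 1.496×10^8 = 1.7952×10^8 km; r₂ = 6.59 × 1.496×10^8 = 9.85864×10^8 km.
The Hohmann ellipse has a_t = (r₁ + r₂)/2 = 5.82692×10^8 km.
Transfer time t = π√(a_t³/μ) = π√((5.82692×10^8)³ / 1.327×10^11) = 1.213×10^8 s.
Converting: 1.213×10^8 s ÷ 3.15576×10^7 s/year (365.25 × 86400) = 3.84 years.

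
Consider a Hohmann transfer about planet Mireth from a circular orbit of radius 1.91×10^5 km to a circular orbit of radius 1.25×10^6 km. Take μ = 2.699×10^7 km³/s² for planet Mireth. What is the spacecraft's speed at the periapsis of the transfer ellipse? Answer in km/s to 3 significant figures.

v = 15.7 km/s

Semi-major axis of the transfer orbit: a_t = (1.910×10^5 + 1.250×10^6)/2 = 7.205×10^5 km.
The periapsis of the transfer ellipse is at r = 1.910×10^5 km.
From the vis-viva equation, v = √[μ(2/r − 1/a_t)] = 15.66 km/s.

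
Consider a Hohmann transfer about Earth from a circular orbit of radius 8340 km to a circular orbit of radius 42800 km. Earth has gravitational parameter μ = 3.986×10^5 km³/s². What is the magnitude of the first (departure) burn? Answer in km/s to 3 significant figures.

Transfer-ellipse semi-major axis a_t = (r₁ + r₂)/2 = (8340 + 42800)/2 = 25570 km.
On the circular orbit at r = 8340 km, v_c = √(μ/r) = 6.913 km/s.
Vis-viva on the transfer ellipse at r = 8340 km gives v_t = √[μ(2/r − 1/a_t)] = 8.944 km/s.
Δv₁ = |v_t − v_c| = |8.944 − 6.913| = 2.031 km/s.

Δv₁ = 2.03 km/s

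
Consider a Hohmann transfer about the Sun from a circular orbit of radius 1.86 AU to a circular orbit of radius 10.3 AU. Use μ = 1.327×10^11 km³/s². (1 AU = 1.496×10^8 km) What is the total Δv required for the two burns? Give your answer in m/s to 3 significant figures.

Δv = 10700 m/s

In km: r₁ = 1.86 × 1.496×10^8 = 2.78256×10^8 km; r₂ = 10.3 × 1.496×10^8 = 1.54088×10^9 km.
Semi-major axis of the transfer orbit: a_t = (2.78256×10^8 + 1.54088×10^9)/2 = 9.09568×10^8 km.
Circular speed at r₁: v₁ = √(μ/r₁) = √(1.327×10^11/2.78256×10^8) = 21.838 km/s.
On the transfer ellipse at r₁, vis-viva gives v_p = √[μ(2/r₁ − 1/a_t)] = 28.424 km/s.
First burn Δv₁ = |v_p − v₁| = 6.586 km/s.
Circular speed at r₂: v₂ = √(μ/r₂) = 9.280 km/s.
Transfer-orbit speed at r₂: v_a = √[μ(2/r₂ − 1/a_t)] = 5.133 km/s.
Second burn Δv₂ = |v₂ − v_a| = 4.147 km/s.
Total Δv = Δv₁ + Δv₂ = 10.73 km/s.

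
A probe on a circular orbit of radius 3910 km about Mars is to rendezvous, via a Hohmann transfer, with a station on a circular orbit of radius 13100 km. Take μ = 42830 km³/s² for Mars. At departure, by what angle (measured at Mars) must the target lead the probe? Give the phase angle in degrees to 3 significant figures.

Transfer-ellipse semi-major axis a_t = (r₁ + r₂)/2 = (3910 + 13100)/2 = 8505 km.
The half-period of the transfer ellipse is t = π√(a_t³/μ) = 11906.6 s.
Target angular speed ω₂ = √(μ/r₂³) = 1.38028×10^-4 rad/s.
Angle swept by the target during transfer: ω₂·t = 1.6434 rad = 94.16°.
Arrival is 180° from departure on the ellipse, so φ = 180° − 94.16° = 85.8°.

φ = 85.8°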